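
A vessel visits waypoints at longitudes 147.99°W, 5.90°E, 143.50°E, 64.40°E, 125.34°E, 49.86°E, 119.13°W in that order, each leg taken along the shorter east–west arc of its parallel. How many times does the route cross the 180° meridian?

Leg 1: -147.99° → +5.90°, shortest Δλ = 153.89° (east) — does not cross 180°.
Leg 2: +5.90° → +143.50°, shortest Δλ = 137.6° (east) — does not cross 180°.
Leg 3: +143.50° → +64.40°, shortest Δλ = -79.1° (west) — does not cross 180°.
Leg 4: +64.40° → +125.34°, shortest Δλ = 60.94° (east) — does not cross 180°.
Leg 5: +125.34° → +49.86°, shortest Δλ = -75.48° (west) — does not cross 180°.
Leg 6: +49.86° → -119.13°, shortest Δλ = -168.99° (west) — does not cross 180°.
Total crossings: 0.

0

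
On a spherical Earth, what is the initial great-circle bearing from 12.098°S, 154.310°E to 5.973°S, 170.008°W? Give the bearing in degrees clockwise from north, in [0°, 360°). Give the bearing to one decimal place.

Δλ = -170.008 − 154.310 = -324.318°; wrapped into (−180°, 180°]: 35.682°.
θ = atan2( sin Δλ · cos φ₂ , cos φ₁ · sin φ₂ − sin φ₁ · cos φ₂ · cos Δλ )
  = atan2(0.58012, 0.06757) = 83.357° → normalised to [0°, 360°): 83.357°.

83.4°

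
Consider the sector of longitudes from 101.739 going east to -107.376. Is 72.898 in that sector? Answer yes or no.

No

Band width going east from +101.739° to -107.376°: ((-107.376 − 101.739) mod 360) = 150.885°.
Offset of +72.898° east of the west edge: ((72.898 − 101.739) mod 360) = 331.159°.
331.159° > 150.885° ⇒ outside.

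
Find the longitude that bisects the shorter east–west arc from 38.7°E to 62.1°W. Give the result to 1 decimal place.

Signed shortest Δλ from +38.7° to -62.1° is -100.8°.
Midpoint longitude = +38.7° + (-100.8°)/2 = +38.7° − 50.4° = -11.7°.

11.7°W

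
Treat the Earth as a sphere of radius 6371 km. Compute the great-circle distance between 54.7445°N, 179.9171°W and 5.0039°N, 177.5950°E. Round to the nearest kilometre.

Δλ = 177.5950 − -179.9171 = 357.5121°; wrapped into (−180°, 180°]: -2.4879°.
Δφ = 5.0039 − 54.7445 = -49.7406°.
a = sin²(Δφ/2) + cos φ₁ · cos φ₂ · sin²(Δλ/2) = 0.177146.
c = 2·atan2(√a, √(1−a)) = 0.86885 rad → d = 6371·c ≈ 5535.43 km.

5535 km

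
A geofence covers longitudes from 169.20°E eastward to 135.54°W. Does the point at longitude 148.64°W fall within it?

Yes

Band width going east from +169.20° to -135.54°: ((-135.54 − 169.20) mod 360) = 55.26°.
Offset of -148.64° east of the west edge: ((-148.64 − 169.20) mod 360) = 42.16°.
42.16° ≤ 55.26° ⇒ inside.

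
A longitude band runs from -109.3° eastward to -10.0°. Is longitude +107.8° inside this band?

Band width going east from -109.3° to -10.0°: ((-10.0 − -109.3) mod 360) = 99.3°.
Offset of +107.8° east of the west edge: ((107.8 − -109.3) mod 360) = 217.1°.
217.1° > 99.3° ⇒ outside.

No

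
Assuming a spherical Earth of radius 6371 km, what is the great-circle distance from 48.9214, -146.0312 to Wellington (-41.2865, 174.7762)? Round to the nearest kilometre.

Δλ = 174.7762 − -146.0312 = 320.8074°; wrapped into (−180°, 180°]: -39.1926°.
Δφ = -41.2865 − 48.9214 = -90.2079°.
a = sin²(Δφ/2) + cos φ₁ · cos φ₂ · sin²(Δλ/2) = 0.557355.
c = 2·atan2(√a, √(1−a)) = 1.68576 rad → d = 6371·c ≈ 10739.97 km.

10740 km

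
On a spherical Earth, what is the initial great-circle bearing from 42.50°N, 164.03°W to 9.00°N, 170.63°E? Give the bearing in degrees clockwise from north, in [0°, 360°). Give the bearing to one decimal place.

Δλ = 170.63 − -164.03 = 334.66°; wrapped into (−180°, 180°]: -25.34°.
θ = atan2( sin Δλ · cos φ₂ , cos φ₁ · sin φ₂ − sin φ₁ · cos φ₂ · cos Δλ )
  = atan2(-0.42272, -0.48773) = -139.085° → normalised to [0°, 360°): 220.915°.

220.9°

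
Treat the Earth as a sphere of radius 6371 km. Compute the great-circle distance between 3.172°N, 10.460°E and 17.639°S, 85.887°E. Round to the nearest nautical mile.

4631 nmi

Δλ = 85.887 − 10.460 = 75.427°.
Δφ = -17.639 − 3.172 = -20.811°.
a = sin²(Δφ/2) + cos φ₁ · cos φ₂ · sin²(Δλ/2) = 0.388675.
c = 2·atan2(√a, √(1−a)) = 1.34627 rad → d = 6371·c ≈ 8577.06 km ≈ 4631.24 nmi.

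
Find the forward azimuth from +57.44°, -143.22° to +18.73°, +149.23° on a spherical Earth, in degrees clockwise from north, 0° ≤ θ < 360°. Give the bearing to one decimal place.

261.4°

Δλ = 149.23 − -143.22 = 292.45°; wrapped into (−180°, 180°]: -67.55°.
θ = atan2( sin Δλ · cos φ₂ , cos φ₁ · sin φ₂ − sin φ₁ · cos φ₂ · cos Δλ )
  = atan2(-0.87527, -0.13200) = -98.576° → normalised to [0°, 360°): 261.424°.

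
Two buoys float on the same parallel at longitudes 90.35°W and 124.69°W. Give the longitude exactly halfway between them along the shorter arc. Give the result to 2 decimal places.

Signed shortest Δλ from -90.35° to -124.69° is -34.34°.
Midpoint longitude = -90.35° + (-34.34°)/2 = -90.35° − 17.17° = -107.52°.

107.52°W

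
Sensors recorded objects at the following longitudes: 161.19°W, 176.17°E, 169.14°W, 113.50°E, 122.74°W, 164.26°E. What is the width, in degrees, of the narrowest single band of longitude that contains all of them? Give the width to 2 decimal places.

Sort the longitudes: -169.14°, -161.19°, -122.74°, +113.50°, +164.26°, +176.17°.
Eastward gaps between consecutive values (wrapping around): 7.95°, 38.45°, 236.24°, 50.76°, 11.91°, 14.69°.
Largest gap = 236.24° ⇒ minimal covering band is its complement: 360° − 236.24° = 123.76°.
Band runs from +113.50° eastward to -122.74°, crossing the antimeridian.

123.76°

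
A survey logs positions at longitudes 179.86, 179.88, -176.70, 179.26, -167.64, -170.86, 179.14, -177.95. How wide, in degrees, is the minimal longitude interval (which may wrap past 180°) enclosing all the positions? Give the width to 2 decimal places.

13.22°

Sort the longitudes: -177.95°, -176.70°, -170.86°, -167.64°, +179.14°, +179.26°, +179.86°, +179.88°.
Eastward gaps between consecutive values (wrapping around): 1.25°, 5.84°, 3.22°, 346.78°, 0.12°, 0.60°, 0.02°, 2.17°.
Largest gap = 346.78° ⇒ minimal covering band is its complement: 360° − 346.78° = 13.22°.
Band runs from +179.14° eastward to -167.64°, crossing the antimeridian.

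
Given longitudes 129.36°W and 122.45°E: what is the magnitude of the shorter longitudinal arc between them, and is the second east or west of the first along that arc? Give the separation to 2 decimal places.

108.19° west

Raw difference: 122.45 − -129.36 = 251.81°.
Normalise into (−180°, 180°]: 251.81° − 360° = -108.19°.
Negative ⇒ the second point lies to the west; separation 108.19°.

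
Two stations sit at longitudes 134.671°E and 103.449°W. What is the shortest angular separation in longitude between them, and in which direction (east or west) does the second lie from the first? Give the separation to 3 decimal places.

121.880° east

Raw difference: -103.449 − 134.671 = -238.12°.
Normalise into (−180°, 180°]: -238.12° + 360° = 121.88°.
Positive ⇒ the second point lies to the east; separation 121.880°.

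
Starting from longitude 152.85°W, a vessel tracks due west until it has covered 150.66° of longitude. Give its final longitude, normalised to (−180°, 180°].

Start at -152.85°; shift −150.66° → -303.51°.
-303.51° lies outside (−180°, 180°]; add 360° → +56.49°.

56.49°E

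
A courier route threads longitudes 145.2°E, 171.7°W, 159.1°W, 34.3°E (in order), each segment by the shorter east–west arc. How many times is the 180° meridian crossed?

2

Leg 1: +145.2° → -171.7°, shortest Δλ = 43.1° (east) — crosses 180°.
Leg 2: -171.7° → -159.1°, shortest Δλ = 12.6° (east) — does not cross 180°.
Leg 3: -159.1° → +34.3°, shortest Δλ = -166.6° (west) — crosses 180°.
Total crossings: 2.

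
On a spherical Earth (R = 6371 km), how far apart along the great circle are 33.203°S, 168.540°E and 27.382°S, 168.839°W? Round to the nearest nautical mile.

Δλ = -168.839 − 168.540 = -337.379°; wrapped into (−180°, 180°]: 22.621°.
Δφ = -27.382 − -33.203 = 5.821°.
a = sin²(Δφ/2) + cos φ₁ · cos φ₂ · sin²(Δλ/2) = 0.031157.
c = 2·atan2(√a, √(1−a)) = 0.35489 rad → d = 6371·c ≈ 2261.00 km ≈ 1220.84 nmi.

1221 nmi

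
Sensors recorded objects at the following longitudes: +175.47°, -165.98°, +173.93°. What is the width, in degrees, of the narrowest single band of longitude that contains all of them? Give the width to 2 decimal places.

20.09°

Sort the longitudes: -165.98°, +173.93°, +175.47°.
Eastward gaps between consecutive values (wrapping around): 339.91°, 1.54°, 18.55°.
Largest gap = 339.91° ⇒ minimal covering band is its complement: 360° − 339.91° = 20.09°.
Band runs from +173.93° eastward to -165.98°, crossing the antimeridian.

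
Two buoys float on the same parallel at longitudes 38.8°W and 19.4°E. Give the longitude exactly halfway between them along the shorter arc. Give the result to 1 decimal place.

Signed shortest Δλ from -38.8° to +19.4° is +58.2°.
Midpoint longitude = -38.8° + (+58.2°)/2 = -38.8° + 29.1° = -9.7°.

9.7°W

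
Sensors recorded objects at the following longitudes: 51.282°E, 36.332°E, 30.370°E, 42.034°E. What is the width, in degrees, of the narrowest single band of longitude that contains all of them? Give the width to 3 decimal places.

Sort the longitudes: +30.370°, +36.332°, +42.034°, +51.282°.
Eastward gaps between consecutive values (wrapping around): 5.962°, 5.702°, 9.248°, 339.088°.
Largest gap = 339.088° ⇒ minimal covering band is its complement: 360° − 339.088° = 20.912°.
Band runs from +30.370° eastward to +51.282°.

20.912°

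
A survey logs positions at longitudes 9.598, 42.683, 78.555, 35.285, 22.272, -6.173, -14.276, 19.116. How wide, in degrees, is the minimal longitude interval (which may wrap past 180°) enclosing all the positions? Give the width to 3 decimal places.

92.831°

Sort the longitudes: -14.276°, -6.173°, +9.598°, +19.116°, +22.272°, +35.285°, +42.683°, +78.555°.
Eastward gaps between consecutive values (wrapping around): 8.103°, 15.771°, 9.518°, 3.156°, 13.013°, 7.398°, 35.872°, 267.169°.
Largest gap = 267.169° ⇒ minimal covering band is its complement: 360° − 267.169° = 92.831°.
Band runs from -14.276° eastward to +78.555°.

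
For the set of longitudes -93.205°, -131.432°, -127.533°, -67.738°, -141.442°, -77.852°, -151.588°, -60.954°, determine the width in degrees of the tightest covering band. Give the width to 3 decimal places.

Sort the longitudes: -151.588°, -141.442°, -131.432°, -127.533°, -93.205°, -77.852°, -67.738°, -60.954°.
Eastward gaps between consecutive values (wrapping around): 10.146°, 10.010°, 3.899°, 34.328°, 15.353°, 10.114°, 6.784°, 269.366°.
Largest gap = 269.366° ⇒ minimal covering band is its complement: 360° − 269.366° = 90.634°.
Band runs from -151.588° eastward to -60.954°.

90.634°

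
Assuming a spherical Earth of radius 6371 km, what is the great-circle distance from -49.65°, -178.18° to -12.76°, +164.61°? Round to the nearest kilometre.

Δλ = 164.61 − -178.18 = 342.79°; wrapped into (−180°, 180°]: -17.21°.
Δφ = -12.76 − -49.65 = 36.89°.
a = sin²(Δφ/2) + cos φ₁ · cos φ₂ · sin²(Δλ/2) = 0.114242.
c = 2·atan2(√a, √(1−a)) = 0.68957 rad → d = 6371·c ≈ 4393.28 km.

4393 km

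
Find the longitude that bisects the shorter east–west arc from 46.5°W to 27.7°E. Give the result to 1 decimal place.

9.4°W

Signed shortest Δλ from -46.5° to +27.7° is +74.2°.
Midpoint longitude = -46.5° + (+74.2°)/2 = -46.5° + 37.1° = -9.4°.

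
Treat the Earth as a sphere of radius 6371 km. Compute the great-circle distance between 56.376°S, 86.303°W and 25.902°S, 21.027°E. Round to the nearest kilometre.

Δλ = 21.027 − -86.303 = 107.330°.
Δφ = -25.902 − -56.376 = 30.474°.
a = sin²(Δφ/2) + cos φ₁ · cos φ₂ · sin²(Δλ/2) = 0.392314.
c = 2·atan2(√a, √(1−a)) = 1.35372 rad → d = 6371·c ≈ 8624.58 km.

8625 km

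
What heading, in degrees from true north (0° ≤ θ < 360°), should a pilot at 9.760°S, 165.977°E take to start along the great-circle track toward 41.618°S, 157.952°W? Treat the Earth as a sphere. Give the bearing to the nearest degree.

Δλ = -157.952 − 165.977 = -323.929°; wrapped into (−180°, 180°]: 36.071°.
θ = atan2( sin Δλ · cos φ₂ , cos φ₁ · sin φ₂ − sin φ₁ · cos φ₂ · cos Δλ )
  = atan2(0.44017, -0.55211) = 141.436° → normalised to [0°, 360°): 141.436°.

141°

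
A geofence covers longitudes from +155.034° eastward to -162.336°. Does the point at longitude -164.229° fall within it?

Band width going east from +155.034° to -162.336°: ((-162.336 − 155.034) mod 360) = 42.630°.
Offset of -164.229° east of the west edge: ((-164.229 − 155.034) mod 360) = 40.737°.
40.737° ≤ 42.630° ⇒ inside.

Yes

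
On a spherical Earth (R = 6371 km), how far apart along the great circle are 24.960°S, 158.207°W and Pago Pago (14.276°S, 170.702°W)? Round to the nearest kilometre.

1765 km

Δλ = -170.702 − -158.207 = -12.495°.
Δφ = -14.276 − -24.960 = 10.684°.
a = sin²(Δφ/2) + cos φ₁ · cos φ₂ · sin²(Δλ/2) = 0.019073.
c = 2·atan2(√a, √(1−a)) = 0.27709 rad → d = 6371·c ≈ 1765.36 km.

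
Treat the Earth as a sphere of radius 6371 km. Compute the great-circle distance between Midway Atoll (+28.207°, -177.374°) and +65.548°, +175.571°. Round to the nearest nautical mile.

2258 nmi

Δλ = 175.571 − -177.374 = 352.945°; wrapped into (−180°, 180°]: -7.055°.
Δφ = 65.548 − 28.207 = 37.341°.
a = sin²(Δφ/2) + cos φ₁ · cos φ₂ · sin²(Δλ/2) = 0.103861.
c = 2·atan2(√a, √(1−a)) = 0.65626 rad → d = 6371·c ≈ 4181.05 km ≈ 2257.59 nmi.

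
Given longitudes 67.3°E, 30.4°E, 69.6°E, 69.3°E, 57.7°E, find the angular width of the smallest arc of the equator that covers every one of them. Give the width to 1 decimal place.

39.2°

Sort the longitudes: +30.4°, +57.7°, +67.3°, +69.3°, +69.6°.
Eastward gaps between consecutive values (wrapping around): 27.3°, 9.6°, 2.0°, 0.3°, 320.8°.
Largest gap = 320.8° ⇒ minimal covering band is its complement: 360° − 320.8° = 39.2°.
Band runs from +30.4° eastward to +69.6°.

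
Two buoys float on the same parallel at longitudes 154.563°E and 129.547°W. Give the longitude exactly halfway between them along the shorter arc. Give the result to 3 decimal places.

Signed shortest Δλ from +154.563° to -129.547° is +75.890°.
Midpoint longitude = +154.563° + (+75.890°)/2 = +154.563° + 37.945° = +192.508°.
Normalise into (−180°, 180°]: -167.492°.
(The naïve average (+154.563 + -129.547)/2 = 12.508° is on the wrong side of the globe.)

167.492°W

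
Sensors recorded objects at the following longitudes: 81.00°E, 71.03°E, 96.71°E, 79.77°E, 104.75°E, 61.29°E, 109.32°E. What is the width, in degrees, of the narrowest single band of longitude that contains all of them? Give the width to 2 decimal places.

48.03°

Sort the longitudes: +61.29°, +71.03°, +79.77°, +81.00°, +96.71°, +104.75°, +109.32°.
Eastward gaps between consecutive values (wrapping around): 9.74°, 8.74°, 1.23°, 15.71°, 8.04°, 4.57°, 311.97°.
Largest gap = 311.97° ⇒ minimal covering band is its complement: 360° − 311.97° = 48.03°.
Band runs from +61.29° eastward to +109.32°.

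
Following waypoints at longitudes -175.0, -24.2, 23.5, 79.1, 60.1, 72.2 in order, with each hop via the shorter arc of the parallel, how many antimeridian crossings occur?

Leg 1: -175.0° → -24.2°, shortest Δλ = 150.8° (east) — does not cross 180°.
Leg 2: -24.2° → +23.5°, shortest Δλ = 47.7° (east) — does not cross 180°.
Leg 3: +23.5° → +79.1°, shortest Δλ = 55.6° (east) — does not cross 180°.
Leg 4: +79.1° → +60.1°, shortest Δλ = -19.0° (west) — does not cross 180°.
Leg 5: +60.1° → +72.2°, shortest Δλ = 12.1° (east) — does not cross 180°.
Total crossings: 0.

0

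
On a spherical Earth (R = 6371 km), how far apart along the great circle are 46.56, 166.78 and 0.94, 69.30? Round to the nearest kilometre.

10502 km

Δλ = 69.30 − 166.78 = -97.48°.
Δφ = 0.94 − 46.56 = -45.62°.
a = sin²(Δφ/2) + cos φ₁ · cos φ₂ · sin²(Δλ/2) = 0.538794.
c = 2·atan2(√a, √(1−a)) = 1.64846 rad → d = 6371·c ≈ 10502.35 km.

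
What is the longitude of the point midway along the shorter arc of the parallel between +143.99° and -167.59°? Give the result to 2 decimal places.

+168.20°

Signed shortest Δλ from +143.99° to -167.59° is +48.42°.
Midpoint longitude = +143.99° + (+48.42°)/2 = +143.99° + 24.21° = +168.20°.
(The naïve average (+143.99 + -167.59)/2 = -11.8° is on the wrong side of the globe.)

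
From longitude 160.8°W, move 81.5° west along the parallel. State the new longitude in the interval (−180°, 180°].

117.7°E

Start at -160.8°; shift −81.5° → -242.3°.
-242.3° lies outside (−180°, 180°]; add 360° → +117.7°.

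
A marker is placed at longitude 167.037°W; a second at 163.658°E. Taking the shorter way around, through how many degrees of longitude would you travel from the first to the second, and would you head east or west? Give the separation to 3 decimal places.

29.305° west

Raw difference: 163.658 − -167.037 = 330.695°.
Normalise into (−180°, 180°]: 330.695° − 360° = -29.305°.
Negative ⇒ the second point lies to the west; separation 29.305°.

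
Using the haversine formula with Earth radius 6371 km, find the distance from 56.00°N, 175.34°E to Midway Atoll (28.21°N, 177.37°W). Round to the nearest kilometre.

3144 km

Δλ = -177.37 − 175.34 = -352.71°; wrapped into (−180°, 180°]: 7.29°.
Δφ = 28.21 − 56.00 = -27.79°.
a = sin²(Δφ/2) + cos φ₁ · cos φ₂ · sin²(Δλ/2) = 0.059660.
c = 2·atan2(√a, √(1−a)) = 0.49350 rad → d = 6371·c ≈ 3144.10 km.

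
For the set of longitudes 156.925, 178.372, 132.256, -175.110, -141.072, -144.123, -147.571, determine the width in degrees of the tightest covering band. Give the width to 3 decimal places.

Sort the longitudes: -175.110°, -147.571°, -144.123°, -141.072°, +132.256°, +156.925°, +178.372°.
Eastward gaps between consecutive values (wrapping around): 27.539°, 3.448°, 3.051°, 273.328°, 24.669°, 21.447°, 6.518°.
Largest gap = 273.328° ⇒ minimal covering band is its complement: 360° − 273.328° = 86.672°.
Band runs from +132.256° eastward to -141.072°, crossing the antimeridian.

86.672°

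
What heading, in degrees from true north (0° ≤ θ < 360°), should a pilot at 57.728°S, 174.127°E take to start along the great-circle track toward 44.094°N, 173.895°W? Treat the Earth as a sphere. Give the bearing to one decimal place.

Δλ = -173.895 − 174.127 = -348.022°; wrapped into (−180°, 180°]: 11.978°.
θ = atan2( sin Δλ · cos φ₂ , cos φ₁ · sin φ₂ − sin φ₁ · cos φ₂ · cos Δλ )
  = atan2(0.14905, 0.96557) = 8.775° → normalised to [0°, 360°): 8.775°.

8.8°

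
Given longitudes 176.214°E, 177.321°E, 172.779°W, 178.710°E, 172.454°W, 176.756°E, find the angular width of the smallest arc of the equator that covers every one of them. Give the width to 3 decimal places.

Sort the longitudes: -172.779°, -172.454°, +176.214°, +176.756°, +177.321°, +178.710°.
Eastward gaps between consecutive values (wrapping around): 0.325°, 348.668°, 0.542°, 0.565°, 1.389°, 8.511°.
Largest gap = 348.668° ⇒ minimal covering band is its complement: 360° − 348.668° = 11.332°.
Band runs from +176.214° eastward to -172.454°, crossing the antimeridian.

11.332°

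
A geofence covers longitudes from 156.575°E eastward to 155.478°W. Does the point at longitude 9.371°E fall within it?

Band width going east from +156.575° to -155.478°: ((-155.478 − 156.575) mod 360) = 47.947°.
Offset of +9.371° east of the west edge: ((9.371 − 156.575) mod 360) = 212.796°.
212.796° > 47.947° ⇒ outside.

No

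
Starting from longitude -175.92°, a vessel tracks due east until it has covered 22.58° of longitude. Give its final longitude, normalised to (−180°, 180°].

Start at -175.92°; shift +22.58° → -153.34°.
-153.34° already lies in (−180°, 180°].

-153.34°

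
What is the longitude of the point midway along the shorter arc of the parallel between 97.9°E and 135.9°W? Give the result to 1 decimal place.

Signed shortest Δλ from +97.9° to -135.9° is +126.2°.
Midpoint longitude = +97.9° + (+126.2°)/2 = +97.9° + 63.1° = +161.0°.
(The naïve average (+97.9 + -135.9)/2 = -19.0° is on the wrong side of the globe.)

161.0°E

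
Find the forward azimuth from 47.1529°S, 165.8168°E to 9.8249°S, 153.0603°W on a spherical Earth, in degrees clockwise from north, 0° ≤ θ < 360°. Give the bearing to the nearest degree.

57°

Δλ = -153.0603 − 165.8168 = -318.8771°; wrapped into (−180°, 180°]: 41.1229°.
θ = atan2( sin Δλ · cos φ₂ , cos φ₁ · sin φ₂ − sin φ₁ · cos φ₂ · cos Δλ )
  = atan2(0.64803, 0.42816) = 56.547° → normalised to [0°, 360°): 56.547°.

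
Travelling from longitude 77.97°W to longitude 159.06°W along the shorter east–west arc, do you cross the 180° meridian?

Signed shortest Δλ = ((-159.06 − -77.97 + 180) mod 360) − 180 = -81.09°.
Going west by 81.09° from -77.97° reaches -159.06° without touching 180°.

No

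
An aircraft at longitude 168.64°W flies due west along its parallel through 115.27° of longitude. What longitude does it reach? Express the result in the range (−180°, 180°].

Start at -168.64°; shift −115.27° → -283.91°.
-283.91° lies outside (−180°, 180°]; add 360° → +76.09°.

76.09°E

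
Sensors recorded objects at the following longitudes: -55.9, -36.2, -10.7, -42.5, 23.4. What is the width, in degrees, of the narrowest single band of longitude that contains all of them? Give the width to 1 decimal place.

Sort the longitudes: -55.9°, -42.5°, -36.2°, -10.7°, +23.4°.
Eastward gaps between consecutive values (wrapping around): 13.4°, 6.3°, 25.5°, 34.1°, 280.7°.
Largest gap = 280.7° ⇒ minimal covering band is its complement: 360° − 280.7° = 79.3°.
Band runs from -55.9° eastward to +23.4°.

79.3°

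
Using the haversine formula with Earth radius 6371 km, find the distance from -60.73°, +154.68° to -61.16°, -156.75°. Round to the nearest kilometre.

Δλ = -156.75 − 154.68 = -311.43°; wrapped into (−180°, 180°]: 48.57°.
Δφ = -61.16 − -60.73 = -0.43°.
a = sin²(Δφ/2) + cos φ₁ · cos φ₂ · sin²(Δλ/2) = 0.039906.
c = 2·atan2(√a, √(1−a)) = 0.40224 rad → d = 6371·c ≈ 2562.65 km.

2563 km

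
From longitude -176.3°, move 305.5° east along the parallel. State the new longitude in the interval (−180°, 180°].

Start at -176.3°; shift +305.5° → +129.2°.
+129.2° already lies in (−180°, 180°].

+129.2°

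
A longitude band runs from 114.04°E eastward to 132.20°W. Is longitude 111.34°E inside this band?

Band width going east from +114.04° to -132.20°: ((-132.20 − 114.04) mod 360) = 113.76°.
Offset of +111.34° east of the west edge: ((111.34 − 114.04) mod 360) = 357.30°.
357.30° > 113.76° ⇒ outside.

No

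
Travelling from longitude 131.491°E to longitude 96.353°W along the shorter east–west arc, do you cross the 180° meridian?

Yes

Naïve |-96.353 − 131.491| = 227.844° > 180°, so the shorter arc goes the other way round — across 180°.
Signed shortest Δλ = ((-96.353 − 131.491 + 180) mod 360) − 180 = 132.156°.
Going east by 132.156° from +131.491° passes through 180° before reaching -96.353°.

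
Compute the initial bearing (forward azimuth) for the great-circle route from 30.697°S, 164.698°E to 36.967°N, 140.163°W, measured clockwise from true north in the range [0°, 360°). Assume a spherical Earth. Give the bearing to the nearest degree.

Δλ = -140.163 − 164.698 = -304.861°; wrapped into (−180°, 180°]: 55.139°.
θ = atan2( sin Δλ · cos φ₂ , cos φ₁ · sin φ₂ − sin φ₁ · cos φ₂ · cos Δλ )
  = atan2(0.65560, 0.75023) = 41.149° → normalised to [0°, 360°): 41.149°.

41°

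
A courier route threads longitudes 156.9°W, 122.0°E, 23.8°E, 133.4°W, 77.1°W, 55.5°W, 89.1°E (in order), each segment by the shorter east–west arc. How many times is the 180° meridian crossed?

Leg 1: -156.9° → +122.0°, shortest Δλ = -81.1° (west) — crosses 180°.
Leg 2: +122.0° → +23.8°, shortest Δλ = -98.2° (west) — does not cross 180°.
Leg 3: +23.8° → -133.4°, shortest Δλ = -157.2° (west) — does not cross 180°.
Leg 4: -133.4° → -77.1°, shortest Δλ = 56.3° (east) — does not cross 180°.
Leg 5: -77.1° → -55.5°, shortest Δλ = 21.6° (east) — does not cross 180°.
Leg 6: -55.5° → +89.1°, shortest Δλ = 144.6° (east) — does not cross 180°.
Total crossings: 1.

1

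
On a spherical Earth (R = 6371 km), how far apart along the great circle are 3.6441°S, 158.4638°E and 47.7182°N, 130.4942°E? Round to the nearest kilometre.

Δλ = 130.4942 − 158.4638 = -27.9696°.
Δφ = 47.7182 − -3.6441 = 51.3623°.
a = sin²(Δφ/2) + cos φ₁ · cos φ₂ · sin²(Δλ/2) = 0.227015.
c = 2·atan2(√a, √(1−a)) = 0.99325 rad → d = 6371·c ≈ 6328.00 km.

6328 km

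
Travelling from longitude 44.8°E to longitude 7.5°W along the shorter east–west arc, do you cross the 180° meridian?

No

Signed shortest Δλ = ((-7.5 − 44.8 + 180) mod 360) − 180 = -52.3°.
Going west by 52.3° from +44.8° reaches -7.5° without touching 180°.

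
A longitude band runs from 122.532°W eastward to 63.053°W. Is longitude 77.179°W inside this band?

Yes

Band width going east from -122.532° to -63.053°: ((-63.053 − -122.532) mod 360) = 59.479°.
Offset of -77.179° east of the west edge: ((-77.179 − -122.532) mod 360) = 45.353°.
45.353° ≤ 59.479° ⇒ inside.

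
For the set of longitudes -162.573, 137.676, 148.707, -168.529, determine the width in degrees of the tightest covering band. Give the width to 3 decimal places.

59.751°

Sort the longitudes: -168.529°, -162.573°, +137.676°, +148.707°.
Eastward gaps between consecutive values (wrapping around): 5.956°, 300.249°, 11.031°, 42.764°.
Largest gap = 300.249° ⇒ minimal covering band is its complement: 360° − 300.249° = 59.751°.
Band runs from +137.676° eastward to -162.573°, crossing the antimeridian.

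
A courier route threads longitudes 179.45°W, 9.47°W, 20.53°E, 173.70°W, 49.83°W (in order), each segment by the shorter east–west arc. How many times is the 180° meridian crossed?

1

Leg 1: -179.45° → -9.47°, shortest Δλ = 169.98° (east) — does not cross 180°.
Leg 2: -9.47° → +20.53°, shortest Δλ = 30.0° (east) — does not cross 180°.
Leg 3: +20.53° → -173.70°, shortest Δλ = 165.77° (east) — crosses 180°.
Leg 4: -173.70° → -49.83°, shortest Δλ = 123.87° (east) — does not cross 180°.
Total crossings: 1.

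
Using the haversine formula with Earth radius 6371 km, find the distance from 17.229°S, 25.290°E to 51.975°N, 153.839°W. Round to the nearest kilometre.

16151 km

Δλ = -153.839 − 25.290 = -179.129°.
Δφ = 51.975 − -17.229 = 69.204°.
a = sin²(Δφ/2) + cos φ₁ · cos φ₂ · sin²(Δλ/2) = 0.910809.
c = 2·atan2(√a, √(1−a)) = 2.53504 rad → d = 6371·c ≈ 16150.75 km.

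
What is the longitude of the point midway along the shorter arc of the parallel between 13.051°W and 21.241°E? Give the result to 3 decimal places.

4.095°E

Signed shortest Δλ from -13.051° to +21.241° is +34.292°.
Midpoint longitude = -13.051° + (+34.292°)/2 = -13.051° + 17.146° = +4.095°.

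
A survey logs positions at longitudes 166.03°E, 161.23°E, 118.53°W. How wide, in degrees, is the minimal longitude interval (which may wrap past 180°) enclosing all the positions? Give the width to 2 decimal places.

Sort the longitudes: -118.53°, +161.23°, +166.03°.
Eastward gaps between consecutive values (wrapping around): 279.76°, 4.80°, 75.44°.
Largest gap = 279.76° ⇒ minimal covering band is its complement: 360° − 279.76° = 80.24°.
Band runs from +161.23° eastward to -118.53°, crossing the antimeridian.

80.24°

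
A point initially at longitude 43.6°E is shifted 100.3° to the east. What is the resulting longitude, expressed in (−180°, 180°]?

Start at +43.6°; shift +100.3° → +143.9°.
+143.9° already lies in (−180°, 180°].

143.9°E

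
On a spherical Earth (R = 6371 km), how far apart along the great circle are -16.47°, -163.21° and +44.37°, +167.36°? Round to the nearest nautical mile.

3993 nmi

Δλ = 167.36 − -163.21 = 330.57°; wrapped into (−180°, 180°]: -29.43°.
Δφ = 44.37 − -16.47 = 60.84°.
a = sin²(Δφ/2) + cos φ₁ · cos φ₂ · sin²(Δλ/2) = 0.300605.
c = 2·atan2(√a, √(1−a)) = 1.16060 rad → d = 6371·c ≈ 7394.18 km ≈ 3992.54 nmi.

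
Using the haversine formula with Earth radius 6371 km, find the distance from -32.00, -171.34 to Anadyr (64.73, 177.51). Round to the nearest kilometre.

10800 km

Δλ = 177.51 − -171.34 = 348.85°; wrapped into (−180°, 180°]: -11.15°.
Δφ = 64.73 − -32.00 = 96.73°.
a = sin²(Δφ/2) + cos φ₁ · cos φ₂ · sin²(Δλ/2) = 0.562012.
c = 2·atan2(√a, √(1−a)) = 1.69514 rad → d = 6371·c ≈ 10799.74 km.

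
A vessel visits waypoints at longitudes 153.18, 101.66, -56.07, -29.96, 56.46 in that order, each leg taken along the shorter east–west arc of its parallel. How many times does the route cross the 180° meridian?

Leg 1: +153.18° → +101.66°, shortest Δλ = -51.52° (west) — does not cross 180°.
Leg 2: +101.66° → -56.07°, shortest Δλ = -157.73° (west) — does not cross 180°.
Leg 3: -56.07° → -29.96°, shortest Δλ = 26.11° (east) — does not cross 180°.
Leg 4: -29.96° → +56.46°, shortest Δλ = 86.42° (east) — does not cross 180°.
Total crossings: 0.

0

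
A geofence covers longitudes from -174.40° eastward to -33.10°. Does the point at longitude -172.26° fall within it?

Yes

Band width going east from -174.40° to -33.10°: ((-33.10 − -174.40) mod 360) = 141.30°.
Offset of -172.26° east of the west edge: ((-172.26 − -174.40) mod 360) = 2.14°.
2.14° ≤ 141.30° ⇒ inside.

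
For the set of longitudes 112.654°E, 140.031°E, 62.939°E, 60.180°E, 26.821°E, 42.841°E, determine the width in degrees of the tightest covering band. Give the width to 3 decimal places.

113.210°

Sort the longitudes: +26.821°, +42.841°, +60.180°, +62.939°, +112.654°, +140.031°.
Eastward gaps between consecutive values (wrapping around): 16.020°, 17.339°, 2.759°, 49.715°, 27.377°, 246.790°.
Largest gap = 246.790° ⇒ minimal covering band is its complement: 360° − 246.790° = 113.210°.
Band runs from +26.821° eastward to +140.031°.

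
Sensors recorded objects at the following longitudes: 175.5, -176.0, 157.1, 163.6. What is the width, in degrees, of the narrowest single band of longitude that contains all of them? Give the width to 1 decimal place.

26.9°

Sort the longitudes: -176.0°, +157.1°, +163.6°, +175.5°.
Eastward gaps between consecutive values (wrapping around): 333.1°, 6.5°, 11.9°, 8.5°.
Largest gap = 333.1° ⇒ minimal covering band is its complement: 360° − 333.1° = 26.9°.
Band runs from +157.1° eastward to -176.0°, crossing the antimeridian.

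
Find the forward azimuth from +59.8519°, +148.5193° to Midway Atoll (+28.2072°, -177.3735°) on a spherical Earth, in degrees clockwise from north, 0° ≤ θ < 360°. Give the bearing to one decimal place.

128.5°

Δλ = -177.3735 − 148.5193 = -325.8928°; wrapped into (−180°, 180°]: 34.1072°.
θ = atan2( sin Δλ · cos φ₂ , cos φ₁ · sin φ₂ − sin φ₁ · cos φ₂ · cos Δλ )
  = atan2(0.49415, -0.39357) = 128.536° → normalised to [0°, 360°): 128.536°.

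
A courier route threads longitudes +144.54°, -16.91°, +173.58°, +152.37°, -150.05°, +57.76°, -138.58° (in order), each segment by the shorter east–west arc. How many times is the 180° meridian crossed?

Leg 1: +144.54° → -16.91°, shortest Δλ = -161.45° (west) — does not cross 180°.
Leg 2: -16.91° → +173.58°, shortest Δλ = -169.51° (west) — crosses 180°.
Leg 3: +173.58° → +152.37°, shortest Δλ = -21.21° (west) — does not cross 180°.
Leg 4: +152.37° → -150.05°, shortest Δλ = 57.58° (east) — crosses 180°.
Leg 5: -150.05° → +57.76°, shortest Δλ = -152.19° (west) — crosses 180°.
Leg 6: +57.76° → -138.58°, shortest Δλ = 163.66° (east) — crosses 180°.
Total crossings: 4.

4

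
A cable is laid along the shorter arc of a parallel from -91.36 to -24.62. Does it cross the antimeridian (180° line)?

Signed shortest Δλ = ((-24.62 − -91.36 + 180) mod 360) − 180 = 66.74°.
Going east by 66.74° from -91.36° reaches -24.62° without touching 180°.

No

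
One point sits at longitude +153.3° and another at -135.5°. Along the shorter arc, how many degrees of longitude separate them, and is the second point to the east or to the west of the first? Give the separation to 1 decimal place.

71.2° east

Raw difference: -135.5 − 153.3 = -288.8°.
Normalise into (−180°, 180°]: -288.8° + 360° = 71.2°.
Positive ⇒ the second point lies to the east; separation 71.2°.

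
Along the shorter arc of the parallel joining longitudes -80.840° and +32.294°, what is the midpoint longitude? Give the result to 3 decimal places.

Signed shortest Δλ from -80.840° to +32.294° is +113.134°.
Midpoint longitude = -80.840° + (+113.134°)/2 = -80.840° + 56.567° = -24.273°.

-24.273°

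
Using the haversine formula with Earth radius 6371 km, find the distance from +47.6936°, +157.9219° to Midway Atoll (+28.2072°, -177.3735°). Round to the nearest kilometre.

Δλ = -177.3735 − 157.9219 = -335.2954°; wrapped into (−180°, 180°]: 24.7046°.
Δφ = 28.2072 − 47.6936 = -19.4864°.
a = sin²(Δφ/2) + cos φ₁ · cos φ₂ · sin²(Δλ/2) = 0.055784.
c = 2·atan2(√a, √(1−a)) = 0.47688 rad → d = 6371·c ≈ 3038.20 km.

3038 km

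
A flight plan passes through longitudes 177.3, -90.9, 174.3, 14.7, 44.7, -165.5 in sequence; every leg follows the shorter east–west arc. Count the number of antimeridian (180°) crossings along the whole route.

3

Leg 1: +177.3° → -90.9°, shortest Δλ = 91.8° (east) — crosses 180°.
Leg 2: -90.9° → +174.3°, shortest Δλ = -94.8° (west) — crosses 180°.
Leg 3: +174.3° → +14.7°, shortest Δλ = -159.6° (west) — does not cross 180°.
Leg 4: +14.7° → +44.7°, shortest Δλ = 30.0° (east) — does not cross 180°.
Leg 5: +44.7° → -165.5°, shortest Δλ = 149.8° (east) — crosses 180°.
Total crossings: 3.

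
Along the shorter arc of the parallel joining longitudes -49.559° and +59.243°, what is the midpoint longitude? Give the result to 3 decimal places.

Signed shortest Δλ from -49.559° to +59.243° is +108.802°.
Midpoint longitude = -49.559° + (+108.802°)/2 = -49.559° + 54.401° = +4.842°.

+4.842°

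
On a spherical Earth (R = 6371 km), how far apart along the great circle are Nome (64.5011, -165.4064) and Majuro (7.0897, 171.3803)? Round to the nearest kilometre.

Δλ = 171.3803 − -165.4064 = 336.7867°; wrapped into (−180°, 180°]: -23.2133°.
Δφ = 7.0897 − 64.5011 = -57.4114°.
a = sin²(Δφ/2) + cos φ₁ · cos φ₂ · sin²(Δλ/2) = 0.247991.
c = 2·atan2(√a, √(1−a)) = 1.04255 rad → d = 6371·c ≈ 6642.09 km.

6642 km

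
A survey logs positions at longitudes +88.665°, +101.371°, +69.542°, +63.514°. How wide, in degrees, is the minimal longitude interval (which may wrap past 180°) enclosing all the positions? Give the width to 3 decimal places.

37.857°

Sort the longitudes: +63.514°, +69.542°, +88.665°, +101.371°.
Eastward gaps between consecutive values (wrapping around): 6.028°, 19.123°, 12.706°, 322.143°.
Largest gap = 322.143° ⇒ minimal covering band is its complement: 360° − 322.143° = 37.857°.
Band runs from +63.514° eastward to +101.371°.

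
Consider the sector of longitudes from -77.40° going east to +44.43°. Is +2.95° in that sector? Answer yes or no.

Band width going east from -77.40° to +44.43°: ((44.43 − -77.40) mod 360) = 121.83°.
Offset of +2.95° east of the west edge: ((2.95 − -77.40) mod 360) = 80.35°.
80.35° ≤ 121.83° ⇒ inside.

Yes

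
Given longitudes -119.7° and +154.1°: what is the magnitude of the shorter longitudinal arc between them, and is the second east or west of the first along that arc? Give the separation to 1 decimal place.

Raw difference: 154.1 − -119.7 = 273.8°.
Normalise into (−180°, 180°]: 273.8° − 360° = -86.2°.
Negative ⇒ the second point lies to the west; separation 86.2°.

86.2° west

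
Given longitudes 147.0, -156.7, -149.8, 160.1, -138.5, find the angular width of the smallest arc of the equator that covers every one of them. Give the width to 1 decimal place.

Sort the longitudes: -156.7°, -149.8°, -138.5°, +147.0°, +160.1°.
Eastward gaps between consecutive values (wrapping around): 6.9°, 11.3°, 285.5°, 13.1°, 43.2°.
Largest gap = 285.5° ⇒ minimal covering band is its complement: 360° − 285.5° = 74.5°.
Band runs from +147.0° eastward to -138.5°, crossing the antimeridian.

74.5°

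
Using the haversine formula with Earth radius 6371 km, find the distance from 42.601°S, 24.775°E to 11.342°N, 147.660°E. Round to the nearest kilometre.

Δλ = 147.660 − 24.775 = 122.885°.
Δφ = 11.342 − -42.601 = 53.943°.
a = sin²(Δφ/2) + cos φ₁ · cos φ₂ · sin²(Δλ/2) = 0.762488.
c = 2·atan2(√a, √(1−a)) = 2.12348 rad → d = 6371·c ≈ 13528.71 km.

13529 km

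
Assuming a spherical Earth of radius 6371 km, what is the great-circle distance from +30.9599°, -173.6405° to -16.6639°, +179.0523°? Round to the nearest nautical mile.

Δλ = 179.0523 − -173.6405 = 352.6928°; wrapped into (−180°, 180°]: -7.3072°.
Δφ = -16.6639 − 30.9599 = -47.6238°.
a = sin²(Δφ/2) + cos φ₁ · cos φ₂ · sin²(Δλ/2) = 0.166338.
c = 2·atan2(√a, √(1−a)) = 0.84019 rad → d = 6371·c ≈ 5352.83 km ≈ 2890.30 nmi.

2890 nmi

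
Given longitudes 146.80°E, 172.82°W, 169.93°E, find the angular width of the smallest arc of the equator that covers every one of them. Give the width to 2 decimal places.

Sort the longitudes: -172.82°, +146.80°, +169.93°.
Eastward gaps between consecutive values (wrapping around): 319.62°, 23.13°, 17.25°.
Largest gap = 319.62° ⇒ minimal covering band is its complement: 360° − 319.62° = 40.38°.
Band runs from +146.80° eastward to -172.82°, crossing the antimeridian.

40.38°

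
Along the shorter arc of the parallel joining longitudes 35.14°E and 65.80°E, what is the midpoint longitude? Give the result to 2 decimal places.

Signed shortest Δλ from +35.14° to +65.80° is +30.66°.
Midpoint longitude = +35.14° + (+30.66°)/2 = +35.14° + 15.33° = +50.47°.

50.47°E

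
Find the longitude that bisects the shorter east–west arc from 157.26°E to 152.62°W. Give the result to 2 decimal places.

177.68°W

Signed shortest Δλ from +157.26° to -152.62° is +50.12°.
Midpoint longitude = +157.26° + (+50.12°)/2 = +157.26° + 25.06° = +182.32°.
Normalise into (−180°, 180°]: -177.68°.
(The naïve average (+157.26 + -152.62)/2 = 2.32° is on the wrong side of the globe.)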